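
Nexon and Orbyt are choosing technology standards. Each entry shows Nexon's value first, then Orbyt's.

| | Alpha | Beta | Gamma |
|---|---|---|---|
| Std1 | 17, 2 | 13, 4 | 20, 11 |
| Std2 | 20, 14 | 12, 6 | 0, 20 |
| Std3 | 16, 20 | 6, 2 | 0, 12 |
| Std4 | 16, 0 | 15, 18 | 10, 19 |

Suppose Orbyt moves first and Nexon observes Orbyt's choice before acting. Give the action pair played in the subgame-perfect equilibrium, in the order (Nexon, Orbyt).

Work backward from Nexon's decision.
- Alpha: Nexon compares 17, 20, 16, 16 and picks Std2; Orbyt would get 14.
- Beta: Nexon compares 13, 12, 6, 15 and picks Std4; Orbyt would get 18.
- Gamma: Nexon compares 20, 0, 0, 10 and picks Std1; Orbyt would get 11.
Orbyt's induced payoffs are 14, 18, 11, so Orbyt commits to Beta. Subgame-perfect outcome: (Std4, Beta) with payoffs (15, 18).

(Std4, Beta)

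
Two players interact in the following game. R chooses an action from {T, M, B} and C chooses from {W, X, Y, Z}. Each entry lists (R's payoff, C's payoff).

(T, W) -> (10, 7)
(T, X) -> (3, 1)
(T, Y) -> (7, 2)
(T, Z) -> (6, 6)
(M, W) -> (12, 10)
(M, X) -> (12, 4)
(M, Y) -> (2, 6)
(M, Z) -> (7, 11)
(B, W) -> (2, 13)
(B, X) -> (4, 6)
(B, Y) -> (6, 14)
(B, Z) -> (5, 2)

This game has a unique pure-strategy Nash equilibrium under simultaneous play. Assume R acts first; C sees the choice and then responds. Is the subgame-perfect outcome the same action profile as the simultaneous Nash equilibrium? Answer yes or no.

Work backward from C's decision.
- T → C plays W (best of 7, 1, 2, 6); R gets 10.
- M → C plays Z (best of 10, 4, 6, 11); R gets 7.
- B → C plays Y (best of 13, 6, 14, 2); R gets 6.
Among 10, 7, 6, the best is 10 at T. Subgame-perfect outcome: (T, W) with payoffs (10, 7).
For the simultaneous game, intersect best replies.
R's best replies: W→M; X→M; Y→T; Z→M.
C's best replies: T→W; M→Z; B→Y.
Only (M, Z) has each player best-responding; Nash payoffs (7, 11).
Sequential outcome (T, W) differs from the Nash profile (M, Z).

no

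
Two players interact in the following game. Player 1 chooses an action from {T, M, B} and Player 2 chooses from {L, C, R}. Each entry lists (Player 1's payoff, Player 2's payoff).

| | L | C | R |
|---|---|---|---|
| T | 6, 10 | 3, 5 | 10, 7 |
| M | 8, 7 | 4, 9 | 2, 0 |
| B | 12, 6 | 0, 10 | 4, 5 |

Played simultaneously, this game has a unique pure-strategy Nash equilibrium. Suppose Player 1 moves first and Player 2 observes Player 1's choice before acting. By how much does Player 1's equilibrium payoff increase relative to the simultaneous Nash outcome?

Backward induction with Player 1 moving first.
- T: BR = L, leader payoff 6.
- M: BR = C, leader payoff 4.
- B: BR = C, leader payoff 0.
Maximizing over 6, 4, 0, Player 1 chooses T. Subgame-perfect outcome: (T, L) with payoffs (6, 10).
For the simultaneous game, intersect best replies.
Player 1's best replies: L→B; C→M; R→T.
Player 2's best replies: T→L; M→C; B→C.
Only (M, C) has each player best-responding; Nash payoffs (4, 9).
Player 1's commitment gain: 6 − 4 = 2.

2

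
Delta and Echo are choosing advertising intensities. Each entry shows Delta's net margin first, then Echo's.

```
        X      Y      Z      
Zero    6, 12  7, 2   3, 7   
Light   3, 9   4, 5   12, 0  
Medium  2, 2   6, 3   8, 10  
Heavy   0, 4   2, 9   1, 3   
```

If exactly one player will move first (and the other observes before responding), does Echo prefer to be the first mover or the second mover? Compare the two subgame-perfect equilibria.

If Delta leads: Echo's best replies are Zero→X, Light→X, Medium→Z, Heavy→Y; Delta's induced payoffs 6, 3, 8, 2; outcome (Medium, Z), payoffs (8, 10).
If Echo leads: Delta's best replies are X→Zero, Y→Zero, Z→Light; Echo's induced payoffs 12, 2, 0; outcome (Zero, X), payoffs (6, 12).
Echo gets 12 moving first and 10 moving second, so Echo prefers to move first.

first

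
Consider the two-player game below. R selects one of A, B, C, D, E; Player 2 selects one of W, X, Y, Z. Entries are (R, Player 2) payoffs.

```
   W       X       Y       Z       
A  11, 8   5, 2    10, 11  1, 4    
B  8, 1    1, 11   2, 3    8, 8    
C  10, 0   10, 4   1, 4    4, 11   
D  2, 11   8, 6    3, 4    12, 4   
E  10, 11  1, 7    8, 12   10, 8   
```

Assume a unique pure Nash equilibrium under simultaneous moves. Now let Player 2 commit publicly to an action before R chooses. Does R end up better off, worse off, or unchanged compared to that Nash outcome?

unchanged

Backward induction with Player 2 moving first.
- W: BR = A, leader payoff 8.
- X: BR = C, leader payoff 4.
- Y: BR = A, leader payoff 11.
- Z: BR = D, leader payoff 4.
Among 8, 4, 11, 4, the best is 11 at Y. Subgame-perfect outcome: (A, Y) with payoffs (10, 11).
Under simultaneous play:
R's best replies: W→A; X→C; Y→A; Z→D.
Player 2's best replies: A→Y; B→X; C→Z; D→W; E→Y.
Only (A, Y) has each player best-responding; Nash payoffs (10, 11).
R earns 10 sequentially versus 10 at the Nash outcome: unchanged.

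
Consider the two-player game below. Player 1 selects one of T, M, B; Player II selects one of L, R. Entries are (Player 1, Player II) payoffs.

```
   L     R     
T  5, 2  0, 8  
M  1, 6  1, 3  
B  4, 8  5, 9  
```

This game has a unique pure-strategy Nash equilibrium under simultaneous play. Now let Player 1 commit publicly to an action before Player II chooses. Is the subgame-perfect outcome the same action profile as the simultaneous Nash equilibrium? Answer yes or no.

yes

Player II best-responds to each possible Player 1 move:
- T: BR = R, leader payoff 0.
- M: BR = L, leader payoff 1.
- B: BR = R, leader payoff 5.
Maximizing over 0, 1, 5, Player 1 chooses B. Subgame-perfect outcome: (B, R) with payoffs (5, 9).
For the simultaneous game, intersect best replies.
Player 1's best replies: L→T; R→B.
Player II's best replies: T→R; M→L; B→R.
Only (B, R) has each player best-responding; Nash payoffs (5, 9).
Sequential outcome (B, R) coincides with the Nash profile (B, R).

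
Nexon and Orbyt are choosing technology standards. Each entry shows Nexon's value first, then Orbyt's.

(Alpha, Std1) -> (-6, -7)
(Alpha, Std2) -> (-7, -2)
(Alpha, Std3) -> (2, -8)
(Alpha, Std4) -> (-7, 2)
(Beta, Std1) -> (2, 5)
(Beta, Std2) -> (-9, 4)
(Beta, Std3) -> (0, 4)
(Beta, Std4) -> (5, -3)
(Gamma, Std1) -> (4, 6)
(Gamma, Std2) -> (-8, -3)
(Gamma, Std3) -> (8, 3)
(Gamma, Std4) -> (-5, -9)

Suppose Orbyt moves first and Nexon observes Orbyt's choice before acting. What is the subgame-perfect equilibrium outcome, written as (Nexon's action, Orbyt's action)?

(Gamma, Std1)

Work backward from Nexon's decision.
- Std1: BR = Gamma, leader payoff 6.
- Std2: BR = Alpha, leader payoff -2.
- Std3: BR = Gamma, leader payoff 3.
- Std4: BR = Beta, leader payoff -3.
Orbyt's induced payoffs are 6, -2, 3, -3, so Orbyt commits to Std1. Subgame-perfect outcome: (Gamma, Std1) with payoffs (4, 6).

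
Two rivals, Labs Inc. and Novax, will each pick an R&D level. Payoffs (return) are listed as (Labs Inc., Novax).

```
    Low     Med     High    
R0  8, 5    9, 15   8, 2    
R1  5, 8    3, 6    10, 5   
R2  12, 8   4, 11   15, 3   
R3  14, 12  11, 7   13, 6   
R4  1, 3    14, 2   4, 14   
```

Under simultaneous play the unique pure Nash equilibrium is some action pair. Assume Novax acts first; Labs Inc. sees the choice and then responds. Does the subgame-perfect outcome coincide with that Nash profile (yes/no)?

Labs Inc. best-responds to each possible Novax move:
- Low: Labs Inc. compares 8, 5, 12, 14, 1 and picks R3; Novax would get 12.
- Med: Labs Inc. compares 9, 3, 4, 11, 14 and picks R4; Novax would get 2.
- High: Labs Inc. compares 8, 10, 15, 13, 4 and picks R2; Novax would get 3.
Maximizing over 12, 2, 3, Novax chooses Low. Subgame-perfect outcome: (R3, Low) with payoffs (14, 12).
Now find the simultaneous Nash equilibrium.
Labs Inc.'s best replies: Low→R3; Med→R4; High→R2.
Novax's best replies: R0→Med; R1→Low; R2→Med; R3→Low; R4→High.
The unique mutual best reply is (R3, Low), giving (14, 12).
Sequential outcome (R3, Low) coincides with the Nash profile (R3, Low).

yes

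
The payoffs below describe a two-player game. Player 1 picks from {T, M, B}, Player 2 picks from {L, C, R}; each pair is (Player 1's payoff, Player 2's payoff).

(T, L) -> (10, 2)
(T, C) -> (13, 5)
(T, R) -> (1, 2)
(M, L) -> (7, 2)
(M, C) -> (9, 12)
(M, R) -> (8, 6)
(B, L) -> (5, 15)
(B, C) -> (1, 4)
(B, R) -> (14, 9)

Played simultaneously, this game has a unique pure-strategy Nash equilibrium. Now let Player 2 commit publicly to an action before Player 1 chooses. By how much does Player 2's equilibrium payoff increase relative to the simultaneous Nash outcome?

4

Backward induction with Player 2 moving first.
- L: BR = T, leader payoff 2.
- C: BR = T, leader payoff 5.
- R: BR = B, leader payoff 9.
Among 2, 5, 9, the best is 9 at R. Subgame-perfect outcome: (B, R) with payoffs (14, 9).
For the simultaneous game, intersect best replies.
Player 1's best replies: L→T; C→T; R→B.
Player 2's best replies: T→C; M→C; B→L.
The unique mutual best reply is (T, C), giving (13, 5).
Player 2's commitment gain: 9 − 5 = 4.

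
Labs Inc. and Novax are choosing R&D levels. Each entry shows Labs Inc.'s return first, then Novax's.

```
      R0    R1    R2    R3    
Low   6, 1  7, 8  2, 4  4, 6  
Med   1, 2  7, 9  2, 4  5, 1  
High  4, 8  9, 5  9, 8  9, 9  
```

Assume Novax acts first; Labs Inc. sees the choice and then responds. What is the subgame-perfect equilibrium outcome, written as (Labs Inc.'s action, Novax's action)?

(High, R3)

Labs Inc. best-responds to each possible Novax move:
- R0 → Labs Inc. plays Low (best of 6, 1, 4); Novax gets 1.
- R1 → Labs Inc. plays High (best of 7, 7, 9); Novax gets 5.
- R2 → Labs Inc. plays High (best of 2, 2, 9); Novax gets 8.
- R3 → Labs Inc. plays High (best of 4, 5, 9); Novax gets 9.
Among 1, 5, 8, 9, the best is 9 at R3. Subgame-perfect outcome: (High, R3) with payoffs (9, 9).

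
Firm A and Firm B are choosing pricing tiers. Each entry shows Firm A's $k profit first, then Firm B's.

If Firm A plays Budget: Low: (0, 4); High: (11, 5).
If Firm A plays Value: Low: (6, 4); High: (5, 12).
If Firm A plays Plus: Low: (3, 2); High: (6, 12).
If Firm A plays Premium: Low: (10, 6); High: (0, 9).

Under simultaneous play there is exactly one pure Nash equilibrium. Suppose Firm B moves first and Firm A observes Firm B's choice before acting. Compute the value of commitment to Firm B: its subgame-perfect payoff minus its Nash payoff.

1

Solve by backward induction (Firm B leads).
- Low → Firm A plays Premium (best of 0, 6, 3, 10); Firm B gets 6.
- High → Firm A plays Budget (best of 11, 5, 6, 0); Firm B gets 5.
Among 6, 5, the best is 6 at Low. Subgame-perfect outcome: (Premium, Low) with payoffs (10, 6).
For the simultaneous game, intersect best replies.
Firm A's best replies: Low→Premium; High→Budget.
Firm B's best replies: Budget→High; Value→High; Plus→High; Premium→High.
Only (Budget, High) has each player best-responding; Nash payoffs (11, 5).
Firm B's commitment gain: 6 − 5 = 1.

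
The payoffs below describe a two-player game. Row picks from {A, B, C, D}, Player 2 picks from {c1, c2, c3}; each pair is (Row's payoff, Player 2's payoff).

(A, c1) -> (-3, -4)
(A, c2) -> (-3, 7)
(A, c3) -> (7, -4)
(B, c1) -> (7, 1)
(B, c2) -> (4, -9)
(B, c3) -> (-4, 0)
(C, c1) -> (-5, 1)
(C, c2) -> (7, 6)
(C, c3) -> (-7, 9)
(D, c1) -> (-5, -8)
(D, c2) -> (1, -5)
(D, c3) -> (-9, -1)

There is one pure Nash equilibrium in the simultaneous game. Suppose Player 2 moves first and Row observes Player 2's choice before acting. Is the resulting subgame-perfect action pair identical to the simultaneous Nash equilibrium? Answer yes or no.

Row best-responds to each possible Player 2 move:
- c1: Row compares -3, 7, -5, -5 and picks B; Player 2 would get 1.
- c2: Row compares -3, 4, 7, 1 and picks C; Player 2 would get 6.
- c3: Row compares 7, -4, -7, -9 and picks A; Player 2 would get -4.
Player 2's induced payoffs are 1, 6, -4, so Player 2 commits to c2. Subgame-perfect outcome: (C, c2) with payoffs (7, 6).
Now find the simultaneous Nash equilibrium.
Row's best replies: c1→B; c2→C; c3→A.
Player 2's best replies: A→c2; B→c1; C→c3; D→c3.
The unique mutual best reply is (B, c1), giving (7, 1).
Sequential outcome (C, c2) differs from the Nash profile (B, c1).

no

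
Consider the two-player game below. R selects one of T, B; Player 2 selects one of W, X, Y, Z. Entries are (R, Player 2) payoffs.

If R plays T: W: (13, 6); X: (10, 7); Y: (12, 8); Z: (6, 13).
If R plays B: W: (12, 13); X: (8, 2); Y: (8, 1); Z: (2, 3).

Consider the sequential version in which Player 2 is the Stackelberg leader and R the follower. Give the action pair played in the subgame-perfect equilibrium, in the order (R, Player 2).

Solve by backward induction (Player 2 leads).
- W: R compares 13, 12 and picks T; Player 2 would get 6.
- X: R compares 10, 8 and picks T; Player 2 would get 7.
- Y: R compares 12, 8 and picks T; Player 2 would get 8.
- Z: R compares 6, 2 and picks T; Player 2 would get 13.
Player 2's induced payoffs are 6, 7, 8, 13, so Player 2 commits to Z. Subgame-perfect outcome: (T, Z) with payoffs (6, 13).

(T, Z)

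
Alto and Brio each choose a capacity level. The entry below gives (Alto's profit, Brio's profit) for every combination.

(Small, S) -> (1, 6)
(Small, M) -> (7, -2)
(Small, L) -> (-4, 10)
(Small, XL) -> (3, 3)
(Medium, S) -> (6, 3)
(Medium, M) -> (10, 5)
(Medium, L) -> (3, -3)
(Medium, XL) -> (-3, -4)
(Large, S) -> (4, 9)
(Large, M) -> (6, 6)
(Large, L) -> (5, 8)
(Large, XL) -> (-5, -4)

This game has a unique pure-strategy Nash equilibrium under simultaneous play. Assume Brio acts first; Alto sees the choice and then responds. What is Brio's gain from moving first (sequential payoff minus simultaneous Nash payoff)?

3

Solve by backward induction (Brio leads).
- S: Alto compares 1, 6, 4 and picks Medium; Brio would get 3.
- M: Alto compares 7, 10, 6 and picks Medium; Brio would get 5.
- L: Alto compares -4, 3, 5 and picks Large; Brio would get 8.
- XL: Alto compares 3, -3, -5 and picks Small; Brio would get 3.
Brio's induced payoffs are 3, 5, 8, 3, so Brio commits to L. Subgame-perfect outcome: (Large, L) with payoffs (5, 8).
Under simultaneous play:
Alto's best replies: S→Medium; M→Medium; L→Large; XL→Small.
Brio's best replies: Small→L; Medium→M; Large→S.
The unique mutual best reply is (Medium, M), giving (10, 5).
Brio's commitment gain: 8 − 5 = 3.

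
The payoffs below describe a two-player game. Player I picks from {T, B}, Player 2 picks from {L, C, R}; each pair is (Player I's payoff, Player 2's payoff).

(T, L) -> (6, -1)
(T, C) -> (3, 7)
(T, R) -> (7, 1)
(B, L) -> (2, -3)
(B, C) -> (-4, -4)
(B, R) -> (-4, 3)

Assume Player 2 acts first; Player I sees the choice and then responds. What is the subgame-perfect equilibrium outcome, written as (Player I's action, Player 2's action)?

(T, C)

Backward induction with Player 2 moving first.
- L → Player I plays T (best of 6, 2); Player 2 gets -1.
- C → Player I plays T (best of 3, -4); Player 2 gets 7.
- R → Player I plays T (best of 7, -4); Player 2 gets 1.
Maximizing over -1, 7, 1, Player 2 chooses C. Subgame-perfect outcome: (T, C) with payoffs (3, 7).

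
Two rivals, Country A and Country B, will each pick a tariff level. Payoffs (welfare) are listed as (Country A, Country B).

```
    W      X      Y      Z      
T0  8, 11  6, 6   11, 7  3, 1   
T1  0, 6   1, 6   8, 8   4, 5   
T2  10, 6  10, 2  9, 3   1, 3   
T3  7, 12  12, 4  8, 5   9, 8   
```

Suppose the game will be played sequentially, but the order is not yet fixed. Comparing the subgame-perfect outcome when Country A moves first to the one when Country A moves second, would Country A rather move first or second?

first

If Country A leads: Country B's best replies are T0→W, T1→Y, T2→W, T3→W; Country A's induced payoffs 8, 8, 10, 7; outcome (T2, W), payoffs (10, 6).
If Country B leads: Country A's best replies are W→T2, X→T3, Y→T0, Z→T3; Country B's induced payoffs 6, 4, 7, 8; outcome (T3, Z), payoffs (9, 8).
Country A gets 10 moving first and 9 moving second, so Country A prefers to move first.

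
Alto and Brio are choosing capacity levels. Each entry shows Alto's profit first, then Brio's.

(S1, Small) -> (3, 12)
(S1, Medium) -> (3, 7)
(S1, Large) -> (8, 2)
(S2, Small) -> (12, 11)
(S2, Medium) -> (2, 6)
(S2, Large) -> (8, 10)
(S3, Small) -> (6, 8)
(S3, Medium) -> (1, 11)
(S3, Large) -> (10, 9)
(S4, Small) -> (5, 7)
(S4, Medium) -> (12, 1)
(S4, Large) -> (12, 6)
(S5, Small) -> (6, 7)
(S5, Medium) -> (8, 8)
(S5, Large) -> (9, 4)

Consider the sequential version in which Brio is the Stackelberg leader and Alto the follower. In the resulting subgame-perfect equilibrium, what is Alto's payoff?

Solve by backward induction (Brio leads).
- Small: Alto compares 3, 12, 6, 5, 6 and picks S2; Brio would get 11.
- Medium: Alto compares 3, 2, 1, 12, 8 and picks S4; Brio would get 1.
- Large: Alto compares 8, 8, 10, 12, 9 and picks S4; Brio would get 6.
Among 11, 1, 6, the best is 11 at Small. Subgame-perfect outcome: (S2, Small) with payoffs (12, 11).

12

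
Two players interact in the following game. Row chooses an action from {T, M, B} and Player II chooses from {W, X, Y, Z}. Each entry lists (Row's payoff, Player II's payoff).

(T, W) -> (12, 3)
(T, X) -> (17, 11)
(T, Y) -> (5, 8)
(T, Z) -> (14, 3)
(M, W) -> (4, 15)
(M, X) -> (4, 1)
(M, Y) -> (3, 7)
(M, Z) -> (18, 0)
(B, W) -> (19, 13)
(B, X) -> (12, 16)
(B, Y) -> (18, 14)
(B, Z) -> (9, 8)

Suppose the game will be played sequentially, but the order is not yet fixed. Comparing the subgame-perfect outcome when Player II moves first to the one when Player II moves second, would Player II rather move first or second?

If Row leads: Player II's best replies are T→X, M→W, B→X; Row's induced payoffs 17, 4, 12; outcome (T, X), payoffs (17, 11).
If Player II leads: Row's best replies are W→B, X→T, Y→B, Z→M; Player II's induced payoffs 13, 11, 14, 0; outcome (B, Y), payoffs (18, 14).
Player II gets 14 moving first and 11 moving second, so Player II prefers to move first.

first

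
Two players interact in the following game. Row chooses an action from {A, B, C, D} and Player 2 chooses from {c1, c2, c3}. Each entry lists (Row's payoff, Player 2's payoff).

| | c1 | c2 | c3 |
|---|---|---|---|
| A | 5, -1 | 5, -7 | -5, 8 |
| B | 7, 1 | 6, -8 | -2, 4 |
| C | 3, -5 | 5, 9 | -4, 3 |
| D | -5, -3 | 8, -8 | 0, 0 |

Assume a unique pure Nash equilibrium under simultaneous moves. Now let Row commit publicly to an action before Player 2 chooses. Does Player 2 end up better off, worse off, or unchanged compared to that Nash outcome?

Backward induction with Row moving first.
- A: Player 2 compares -1, -7, 8 and picks c3; Row would get -5.
- B: Player 2 compares 1, -8, 4 and picks c3; Row would get -2.
- C: Player 2 compares -5, 9, 3 and picks c2; Row would get 5.
- D: Player 2 compares -3, -8, 0 and picks c3; Row would get 0.
Row's induced payoffs are -5, -2, 5, 0, so Row commits to C. Subgame-perfect outcome: (C, c2) with payoffs (5, 9).
For the simultaneous game, intersect best replies.
Row's best replies: c1→B; c2→D; c3→D.
Player 2's best replies: A→c3; B→c3; C→c2; D→c3.
The unique mutual best reply is (D, c3), giving (0, 0).
Player 2 earns 9 sequentially versus 0 at the Nash outcome: better off.

better off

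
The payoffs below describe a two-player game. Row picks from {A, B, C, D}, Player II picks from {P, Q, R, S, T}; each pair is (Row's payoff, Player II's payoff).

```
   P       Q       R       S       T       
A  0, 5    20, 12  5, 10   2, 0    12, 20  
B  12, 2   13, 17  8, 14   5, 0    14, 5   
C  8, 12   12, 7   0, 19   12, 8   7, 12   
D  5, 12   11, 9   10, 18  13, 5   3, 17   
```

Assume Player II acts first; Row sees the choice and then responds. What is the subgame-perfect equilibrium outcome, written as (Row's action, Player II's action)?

Row best-responds to each possible Player II move:
- P → Row plays B (best of 0, 12, 8, 5); Player II gets 2.
- Q → Row plays A (best of 20, 13, 12, 11); Player II gets 12.
- R → Row plays D (best of 5, 8, 0, 10); Player II gets 18.
- S → Row plays D (best of 2, 5, 12, 13); Player II gets 5.
- T → Row plays B (best of 12, 14, 7, 3); Player II gets 5.
Maximizing over 2, 12, 18, 5, 5, Player II chooses R. Subgame-perfect outcome: (D, R) with payoffs (10, 18).

(D, R)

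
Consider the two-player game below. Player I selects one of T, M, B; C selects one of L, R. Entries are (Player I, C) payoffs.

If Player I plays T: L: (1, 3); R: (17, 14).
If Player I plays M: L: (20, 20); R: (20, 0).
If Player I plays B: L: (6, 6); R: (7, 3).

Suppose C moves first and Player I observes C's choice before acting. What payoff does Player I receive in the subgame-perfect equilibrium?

20

Work backward from Player I's decision.
- L: Player I compares 1, 20, 6 and picks M; C would get 20.
- R: Player I compares 17, 20, 7 and picks M; C would get 0.
C's induced payoffs are 20, 0, so C commits to L. Subgame-perfect outcome: (M, L) with payoffs (20, 20).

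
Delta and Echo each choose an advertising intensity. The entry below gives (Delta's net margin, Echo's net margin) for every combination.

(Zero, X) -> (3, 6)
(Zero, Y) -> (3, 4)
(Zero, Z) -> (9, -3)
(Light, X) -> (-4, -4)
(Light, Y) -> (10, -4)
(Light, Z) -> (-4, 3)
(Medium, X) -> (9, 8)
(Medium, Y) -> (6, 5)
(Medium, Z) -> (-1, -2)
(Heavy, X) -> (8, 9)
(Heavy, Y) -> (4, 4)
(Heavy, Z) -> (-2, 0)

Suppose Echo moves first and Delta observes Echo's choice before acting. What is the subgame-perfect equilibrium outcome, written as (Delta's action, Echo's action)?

Work backward from Delta's decision.
- X → Delta plays Medium (best of 3, -4, 9, 8); Echo gets 8.
- Y → Delta plays Light (best of 3, 10, 6, 4); Echo gets -4.
- Z → Delta plays Zero (best of 9, -4, -1, -2); Echo gets -3.
Among 8, -4, -3, the best is 8 at X. Subgame-perfect outcome: (Medium, X) with payoffs (9, 8).

(Medium, X)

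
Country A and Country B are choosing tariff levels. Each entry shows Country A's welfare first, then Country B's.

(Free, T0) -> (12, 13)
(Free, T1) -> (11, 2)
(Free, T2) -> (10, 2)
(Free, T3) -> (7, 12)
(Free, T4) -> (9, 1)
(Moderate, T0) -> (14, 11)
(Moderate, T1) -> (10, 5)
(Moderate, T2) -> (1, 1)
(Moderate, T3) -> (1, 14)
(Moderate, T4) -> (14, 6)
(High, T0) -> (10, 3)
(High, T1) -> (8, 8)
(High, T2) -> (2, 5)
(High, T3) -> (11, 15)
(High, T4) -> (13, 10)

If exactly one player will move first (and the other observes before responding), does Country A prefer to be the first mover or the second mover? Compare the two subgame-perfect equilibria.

first

If Country A leads: Country B's best replies are Free→T0, Moderate→T3, High→T3; Country A's induced payoffs 12, 1, 11; outcome (Free, T0), payoffs (12, 13).
If Country B leads: Country A's best replies are T0→Moderate, T1→Free, T2→Free, T3→High, T4→Moderate; Country B's induced payoffs 11, 2, 2, 15, 6; outcome (High, T3), payoffs (11, 15).
Country A gets 12 moving first and 11 moving second, so Country A prefers to move first.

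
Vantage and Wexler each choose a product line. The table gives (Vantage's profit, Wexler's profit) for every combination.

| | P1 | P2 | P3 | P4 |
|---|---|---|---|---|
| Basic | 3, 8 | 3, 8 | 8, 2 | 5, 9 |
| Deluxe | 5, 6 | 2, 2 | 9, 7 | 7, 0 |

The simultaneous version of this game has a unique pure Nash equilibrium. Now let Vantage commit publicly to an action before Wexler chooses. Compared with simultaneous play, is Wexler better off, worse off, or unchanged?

unchanged

Backward induction with Vantage moving first.
- Basic → Wexler plays P4 (best of 8, 8, 2, 9); Vantage gets 5.
- Deluxe → Wexler plays P3 (best of 6, 2, 7, 0); Vantage gets 9.
Vantage's induced payoffs are 5, 9, so Vantage commits to Deluxe. Subgame-perfect outcome: (Deluxe, P3) with payoffs (9, 7).
Now find the simultaneous Nash equilibrium.
Vantage's best replies: P1→Deluxe; P2→Basic; P3→Deluxe; P4→Deluxe.
Wexler's best replies: Basic→P4; Deluxe→P3.
Only (Deluxe, P3) has each player best-responding; Nash payoffs (9, 7).
Wexler earns 7 sequentially versus 7 at the Nash outcome: unchanged.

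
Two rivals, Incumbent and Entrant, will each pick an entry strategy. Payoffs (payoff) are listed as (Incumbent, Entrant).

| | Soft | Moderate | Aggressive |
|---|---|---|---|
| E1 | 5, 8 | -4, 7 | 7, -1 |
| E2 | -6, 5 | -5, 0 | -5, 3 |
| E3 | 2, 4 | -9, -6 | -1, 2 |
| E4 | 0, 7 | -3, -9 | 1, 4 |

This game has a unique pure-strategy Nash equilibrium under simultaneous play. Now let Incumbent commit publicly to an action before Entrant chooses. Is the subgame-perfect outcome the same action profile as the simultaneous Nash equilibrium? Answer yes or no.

Solve by backward induction (Incumbent leads).
- E1: BR = Soft, leader payoff 5.
- E2: BR = Soft, leader payoff -6.
- E3: BR = Soft, leader payoff 2.
- E4: BR = Soft, leader payoff 0.
Maximizing over 5, -6, 2, 0, Incumbent chooses E1. Subgame-perfect outcome: (E1, Soft) with payoffs (5, 8).
Under simultaneous play:
Incumbent's best replies: Soft→E1; Moderate→E4; Aggressive→E1.
Entrant's best replies: E1→Soft; E2→Soft; E3→Soft; E4→Soft.
The unique mutual best reply is (E1, Soft), giving (5, 8).
Sequential outcome (E1, Soft) coincides with the Nash profile (E1, Soft).

yes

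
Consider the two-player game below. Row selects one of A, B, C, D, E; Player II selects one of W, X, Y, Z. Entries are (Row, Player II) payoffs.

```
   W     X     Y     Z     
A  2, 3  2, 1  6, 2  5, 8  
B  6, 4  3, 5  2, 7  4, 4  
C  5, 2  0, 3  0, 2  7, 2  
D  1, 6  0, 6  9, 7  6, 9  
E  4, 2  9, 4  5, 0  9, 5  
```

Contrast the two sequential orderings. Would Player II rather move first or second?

first

If Row leads: Player II's best replies are A→Z, B→Y, C→X, D→Z, E→Z; Row's induced payoffs 5, 2, 0, 6, 9; outcome (E, Z), payoffs (9, 5).
If Player II leads: Row's best replies are W→B, X→E, Y→D, Z→E; Player II's induced payoffs 4, 4, 7, 5; outcome (D, Y), payoffs (9, 7).
Player II gets 7 moving first and 5 moving second, so Player II prefers to move first.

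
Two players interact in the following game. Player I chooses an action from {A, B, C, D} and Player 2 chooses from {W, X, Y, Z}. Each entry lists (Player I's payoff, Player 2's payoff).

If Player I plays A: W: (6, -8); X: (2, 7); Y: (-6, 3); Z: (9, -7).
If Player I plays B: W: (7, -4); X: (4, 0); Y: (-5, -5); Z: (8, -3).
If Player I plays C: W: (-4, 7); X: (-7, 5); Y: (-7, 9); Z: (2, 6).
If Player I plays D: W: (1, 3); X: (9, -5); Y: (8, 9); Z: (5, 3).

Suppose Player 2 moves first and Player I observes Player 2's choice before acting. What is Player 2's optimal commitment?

Work backward from Player I's decision.
- W → Player I plays B (best of 6, 7, -4, 1); Player 2 gets -4.
- X → Player I plays D (best of 2, 4, -7, 9); Player 2 gets -5.
- Y → Player I plays D (best of -6, -5, -7, 8); Player 2 gets 9.
- Z → Player I plays A (best of 9, 8, 2, 5); Player 2 gets -7.
Player 2's induced payoffs are -4, -5, 9, -7, so Player 2 commits to Y. Subgame-perfect outcome: (D, Y) with payoffs (8, 9).

Y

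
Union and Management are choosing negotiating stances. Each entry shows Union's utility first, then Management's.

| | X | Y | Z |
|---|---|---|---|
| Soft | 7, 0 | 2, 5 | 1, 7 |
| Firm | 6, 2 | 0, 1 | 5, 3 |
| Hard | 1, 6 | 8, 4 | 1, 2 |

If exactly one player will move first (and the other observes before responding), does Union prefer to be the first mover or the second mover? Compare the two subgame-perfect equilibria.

second

If Union leads: Management's best replies are Soft→Z, Firm→Z, Hard→X; Union's induced payoffs 1, 5, 1; outcome (Firm, Z), payoffs (5, 3).
If Management leads: Union's best replies are X→Soft, Y→Hard, Z→Firm; Management's induced payoffs 0, 4, 3; outcome (Hard, Y), payoffs (8, 4).
Union gets 5 moving first and 8 moving second, so Union prefers to move second.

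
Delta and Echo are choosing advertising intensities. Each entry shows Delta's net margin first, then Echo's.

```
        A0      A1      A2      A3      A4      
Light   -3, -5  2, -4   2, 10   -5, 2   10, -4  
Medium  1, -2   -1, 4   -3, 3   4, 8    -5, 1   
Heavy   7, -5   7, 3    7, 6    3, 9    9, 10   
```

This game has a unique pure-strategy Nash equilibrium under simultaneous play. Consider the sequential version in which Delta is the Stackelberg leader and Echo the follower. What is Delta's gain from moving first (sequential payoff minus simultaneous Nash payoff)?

Work backward from Echo's decision.
- Light: BR = A2, leader payoff 2.
- Medium: BR = A3, leader payoff 4.
- Heavy: BR = A4, leader payoff 9.
Maximizing over 2, 4, 9, Delta chooses Heavy. Subgame-perfect outcome: (Heavy, A4) with payoffs (9, 10).
For the simultaneous game, intersect best replies.
Delta's best replies: A0→Heavy; A1→Heavy; A2→Heavy; A3→Medium; A4→Light.
Echo's best replies: Light→A2; Medium→A3; Heavy→A4.
Only (Medium, A3) has each player best-responding; Nash payoffs (4, 8).
Delta's commitment gain: 9 − 4 = 5.

5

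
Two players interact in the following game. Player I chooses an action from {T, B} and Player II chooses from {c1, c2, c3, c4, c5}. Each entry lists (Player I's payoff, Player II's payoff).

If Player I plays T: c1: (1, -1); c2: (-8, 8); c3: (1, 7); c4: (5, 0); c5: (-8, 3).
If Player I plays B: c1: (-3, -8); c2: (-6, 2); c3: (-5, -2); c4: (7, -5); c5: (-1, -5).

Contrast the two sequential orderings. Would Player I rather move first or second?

If Player I leads: Player II's best replies are T→c2, B→c2; Player I's induced payoffs -8, -6; outcome (B, c2), payoffs (-6, 2).
If Player II leads: Player I's best replies are c1→T, c2→B, c3→T, c4→B, c5→B; Player II's induced payoffs -1, 2, 7, -5, -5; outcome (T, c3), payoffs (1, 7).
Player I gets -6 moving first and 1 moving second, so Player I prefers to move second.

second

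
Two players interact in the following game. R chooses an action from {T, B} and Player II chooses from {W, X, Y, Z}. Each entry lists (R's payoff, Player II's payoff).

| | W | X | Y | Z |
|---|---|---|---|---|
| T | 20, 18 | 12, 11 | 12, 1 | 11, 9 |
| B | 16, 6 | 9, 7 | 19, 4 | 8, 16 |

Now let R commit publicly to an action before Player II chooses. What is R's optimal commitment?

Backward induction with R moving first.
- T: Player II compares 18, 11, 1, 9 and picks W; R would get 20.
- B: Player II compares 6, 7, 4, 16 and picks Z; R would get 8.
Among 20, 8, the best is 20 at T. Subgame-perfect outcome: (T, W) with payoffs (20, 18).

T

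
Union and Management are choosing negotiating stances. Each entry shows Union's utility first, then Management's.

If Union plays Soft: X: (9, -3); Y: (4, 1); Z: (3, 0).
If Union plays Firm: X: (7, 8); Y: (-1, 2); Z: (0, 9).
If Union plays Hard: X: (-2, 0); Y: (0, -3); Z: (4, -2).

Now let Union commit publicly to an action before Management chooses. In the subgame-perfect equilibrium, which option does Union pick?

Solve by backward induction (Union leads).
- Soft: Management compares -3, 1, 0 and picks Y; Union would get 4.
- Firm: Management compares 8, 2, 9 and picks Z; Union would get 0.
- Hard: Management compares 0, -3, -2 and picks X; Union would get -2.
Among 4, 0, -2, the best is 4 at Soft. Subgame-perfect outcome: (Soft, Y) with payoffs (4, 1).

Soft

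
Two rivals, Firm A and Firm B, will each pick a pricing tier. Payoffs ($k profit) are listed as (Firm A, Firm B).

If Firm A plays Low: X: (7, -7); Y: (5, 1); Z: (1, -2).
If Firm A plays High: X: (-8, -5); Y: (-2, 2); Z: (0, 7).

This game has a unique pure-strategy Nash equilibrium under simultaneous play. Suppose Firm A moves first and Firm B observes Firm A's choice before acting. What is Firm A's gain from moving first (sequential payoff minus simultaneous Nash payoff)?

0

Firm B best-responds to each possible Firm A move:
- Low: Firm B compares -7, 1, -2 and picks Y; Firm A would get 5.
- High: Firm B compares -5, 2, 7 and picks Z; Firm A would get 0.
Firm A's induced payoffs are 5, 0, so Firm A commits to Low. Subgame-perfect outcome: (Low, Y) with payoffs (5, 1).
For the simultaneous game, intersect best replies.
Firm A's best replies: X→Low; Y→Low; Z→Low.
Firm B's best replies: Low→Y; High→Z.
The unique mutual best reply is (Low, Y), giving (5, 1).
Firm A's commitment gain: 5 − 5 = 0.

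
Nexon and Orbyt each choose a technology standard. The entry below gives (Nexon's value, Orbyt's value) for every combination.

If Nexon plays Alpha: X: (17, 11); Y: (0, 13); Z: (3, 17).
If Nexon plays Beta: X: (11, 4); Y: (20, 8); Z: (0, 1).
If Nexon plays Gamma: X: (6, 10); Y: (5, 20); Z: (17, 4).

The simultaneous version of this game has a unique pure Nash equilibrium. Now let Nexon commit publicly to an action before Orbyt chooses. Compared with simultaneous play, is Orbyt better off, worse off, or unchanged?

unchanged

Solve by backward induction (Nexon leads).
- Alpha: BR = Z, leader payoff 3.
- Beta: BR = Y, leader payoff 20.
- Gamma: BR = Y, leader payoff 5.
Nexon's induced payoffs are 3, 20, 5, so Nexon commits to Beta. Subgame-perfect outcome: (Beta, Y) with payoffs (20, 8).
For the simultaneous game, intersect best replies.
Nexon's best replies: X→Alpha; Y→Beta; Z→Gamma.
Orbyt's best replies: Alpha→Z; Beta→Y; Gamma→Y.
The unique mutual best reply is (Beta, Y), giving (20, 8).
Orbyt earns 8 sequentially versus 8 at the Nash outcome: unchanged.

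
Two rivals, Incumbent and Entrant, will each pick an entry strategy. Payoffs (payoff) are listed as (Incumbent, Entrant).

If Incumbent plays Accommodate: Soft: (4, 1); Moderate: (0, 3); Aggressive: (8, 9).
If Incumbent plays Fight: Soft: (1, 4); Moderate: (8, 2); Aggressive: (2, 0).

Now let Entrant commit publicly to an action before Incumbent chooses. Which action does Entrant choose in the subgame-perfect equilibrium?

Work backward from Incumbent's decision.
- Soft: Incumbent compares 4, 1 and picks Accommodate; Entrant would get 1.
- Moderate: Incumbent compares 0, 8 and picks Fight; Entrant would get 2.
- Aggressive: Incumbent compares 8, 2 and picks Accommodate; Entrant would get 9.
Among 1, 2, 9, the best is 9 at Aggressive. Subgame-perfect outcome: (Accommodate, Aggressive) with payoffs (8, 9).

Aggressive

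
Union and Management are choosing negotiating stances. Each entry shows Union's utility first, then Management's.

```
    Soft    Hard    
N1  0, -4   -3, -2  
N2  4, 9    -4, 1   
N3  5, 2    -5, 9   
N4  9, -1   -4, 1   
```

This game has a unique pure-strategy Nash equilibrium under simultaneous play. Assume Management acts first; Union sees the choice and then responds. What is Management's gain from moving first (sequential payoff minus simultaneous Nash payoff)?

Work backward from Union's decision.
- Soft → Union plays N4 (best of 0, 4, 5, 9); Management gets -1.
- Hard → Union plays N1 (best of -3, -4, -5, -4); Management gets -2.
Among -1, -2, the best is -1 at Soft. Subgame-perfect outcome: (N4, Soft) with payoffs (9, -1).
For the simultaneous game, intersect best replies.
Union's best replies: Soft→N4; Hard→N1.
Management's best replies: N1→Hard; N2→Soft; N3→Hard; N4→Hard.
Only (N1, Hard) has each player best-responding; Nash payoffs (-3, -2).
Management's commitment gain: -1 − -2 = 1.

1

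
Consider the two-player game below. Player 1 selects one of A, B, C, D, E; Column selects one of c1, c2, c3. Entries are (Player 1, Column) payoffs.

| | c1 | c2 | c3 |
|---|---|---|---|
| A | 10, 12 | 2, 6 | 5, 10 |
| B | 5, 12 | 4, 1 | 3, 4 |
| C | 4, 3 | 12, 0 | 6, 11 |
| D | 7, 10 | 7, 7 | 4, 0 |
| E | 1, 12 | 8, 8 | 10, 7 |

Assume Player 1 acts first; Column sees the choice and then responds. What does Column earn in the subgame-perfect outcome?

Work backward from Column's decision.
- A: BR = c1, leader payoff 10.
- B: BR = c1, leader payoff 5.
- C: BR = c3, leader payoff 6.
- D: BR = c1, leader payoff 7.
- E: BR = c1, leader payoff 1.
Player 1's induced payoffs are 10, 5, 6, 7, 1, so Player 1 commits to A. Subgame-perfect outcome: (A, c1) with payoffs (10, 12).

12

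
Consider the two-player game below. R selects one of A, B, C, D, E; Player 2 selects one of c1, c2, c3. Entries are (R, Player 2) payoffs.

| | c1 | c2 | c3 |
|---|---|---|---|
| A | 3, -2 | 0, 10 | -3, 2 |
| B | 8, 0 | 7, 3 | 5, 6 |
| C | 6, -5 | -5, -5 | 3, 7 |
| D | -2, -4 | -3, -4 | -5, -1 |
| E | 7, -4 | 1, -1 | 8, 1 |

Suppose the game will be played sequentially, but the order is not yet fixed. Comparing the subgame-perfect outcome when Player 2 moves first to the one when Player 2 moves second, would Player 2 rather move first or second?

If R leads: Player 2's best replies are A→c2, B→c3, C→c3, D→c3, E→c3; R's induced payoffs 0, 5, 3, -5, 8; outcome (E, c3), payoffs (8, 1).
If Player 2 leads: R's best replies are c1→B, c2→B, c3→E; Player 2's induced payoffs 0, 3, 1; outcome (B, c2), payoffs (7, 3).
Player 2 gets 3 moving first and 1 moving second, so Player 2 prefers to move first.

first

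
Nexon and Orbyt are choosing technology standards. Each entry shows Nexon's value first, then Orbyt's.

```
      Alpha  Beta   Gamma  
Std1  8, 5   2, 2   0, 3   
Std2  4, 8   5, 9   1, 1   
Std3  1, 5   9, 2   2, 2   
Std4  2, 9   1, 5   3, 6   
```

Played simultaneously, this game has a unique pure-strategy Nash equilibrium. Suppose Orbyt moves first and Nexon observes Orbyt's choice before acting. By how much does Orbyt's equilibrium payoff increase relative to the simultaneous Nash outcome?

1

Solve by backward induction (Orbyt leads).
- Alpha: BR = Std1, leader payoff 5.
- Beta: BR = Std3, leader payoff 2.
- Gamma: BR = Std4, leader payoff 6.
Among 5, 2, 6, the best is 6 at Gamma. Subgame-perfect outcome: (Std4, Gamma) with payoffs (3, 6).
Now find the simultaneous Nash equilibrium.
Nexon's best replies: Alpha→Std1; Beta→Std3; Gamma→Std4.
Orbyt's best replies: Std1→Alpha; Std2→Beta; Std3→Alpha; Std4→Alpha.
Only (Std1, Alpha) has each player best-responding; Nash payoffs (8, 5).
Orbyt's commitment gain: 6 − 5 = 1.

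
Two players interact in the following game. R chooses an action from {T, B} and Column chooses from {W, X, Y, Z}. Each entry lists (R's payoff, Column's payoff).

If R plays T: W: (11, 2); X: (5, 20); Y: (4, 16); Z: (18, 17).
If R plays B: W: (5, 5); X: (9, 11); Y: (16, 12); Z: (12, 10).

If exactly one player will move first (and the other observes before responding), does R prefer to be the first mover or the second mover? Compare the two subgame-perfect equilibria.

If R leads: Column's best replies are T→X, B→Y; R's induced payoffs 5, 16; outcome (B, Y), payoffs (16, 12).
If Column leads: R's best replies are W→T, X→B, Y→B, Z→T; Column's induced payoffs 2, 11, 12, 17; outcome (T, Z), payoffs (18, 17).
R gets 16 moving first and 18 moving second, so R prefers to move second.

second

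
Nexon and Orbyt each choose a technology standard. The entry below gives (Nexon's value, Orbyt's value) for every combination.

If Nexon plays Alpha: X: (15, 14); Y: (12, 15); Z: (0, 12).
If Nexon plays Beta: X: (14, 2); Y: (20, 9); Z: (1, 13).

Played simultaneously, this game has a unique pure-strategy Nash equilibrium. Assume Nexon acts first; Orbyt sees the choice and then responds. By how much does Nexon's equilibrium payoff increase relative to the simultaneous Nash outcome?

11

Orbyt best-responds to each possible Nexon move:
- Alpha: Orbyt compares 14, 15, 12 and picks Y; Nexon would get 12.
- Beta: Orbyt compares 2, 9, 13 and picks Z; Nexon would get 1.
Maximizing over 12, 1, Nexon chooses Alpha. Subgame-perfect outcome: (Alpha, Y) with payoffs (12, 15).
Under simultaneous play:
Nexon's best replies: X→Alpha; Y→Beta; Z→Beta.
Orbyt's best replies: Alpha→Y; Beta→Z.
Only (Beta, Z) has each player best-responding; Nash payoffs (1, 13).
Nexon's commitment gain: 12 − 1 = 11.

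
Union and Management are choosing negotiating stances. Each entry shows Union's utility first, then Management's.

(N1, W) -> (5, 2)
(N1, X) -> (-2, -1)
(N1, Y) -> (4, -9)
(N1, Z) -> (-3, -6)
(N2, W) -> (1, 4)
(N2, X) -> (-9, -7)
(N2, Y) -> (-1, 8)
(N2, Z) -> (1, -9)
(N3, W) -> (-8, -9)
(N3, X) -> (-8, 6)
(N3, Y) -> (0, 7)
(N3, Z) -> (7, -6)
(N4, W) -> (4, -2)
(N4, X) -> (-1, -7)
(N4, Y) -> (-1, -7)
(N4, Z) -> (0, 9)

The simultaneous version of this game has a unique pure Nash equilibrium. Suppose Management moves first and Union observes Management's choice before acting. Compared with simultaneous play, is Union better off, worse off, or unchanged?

unchanged

Work backward from Union's decision.
- W → Union plays N1 (best of 5, 1, -8, 4); Management gets 2.
- X → Union plays N4 (best of -2, -9, -8, -1); Management gets -7.
- Y → Union plays N1 (best of 4, -1, 0, -1); Management gets -9.
- Z → Union plays N3 (best of -3, 1, 7, 0); Management gets -6.
Maximizing over 2, -7, -9, -6, Management chooses W. Subgame-perfect outcome: (N1, W) with payoffs (5, 2).
Under simultaneous play:
Union's best replies: W→N1; X→N4; Y→N1; Z→N3.
Management's best replies: N1→W; N2→Y; N3→Y; N4→Z.
Only (N1, W) has each player best-responding; Nash payoffs (5, 2).
Union earns 5 sequentially versus 5 at the Nash outcome: unchanged.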